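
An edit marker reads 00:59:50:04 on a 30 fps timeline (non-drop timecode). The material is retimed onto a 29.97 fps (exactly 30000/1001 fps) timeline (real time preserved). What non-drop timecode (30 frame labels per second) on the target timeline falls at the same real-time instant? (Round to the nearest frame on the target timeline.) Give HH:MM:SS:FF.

00:59:46:16

Source frame index: (0×3600 + 59×60 + 50) × 30 + 4 = 107704.
Real time: 107704 / (30) = 53852/15 s.
Target frame: (53852/15) × (30000/1001) = 107704000/1001 ≈ 107596.404 → 107596.
At 30 labels/s: frame 107596 → 00:59:46:16.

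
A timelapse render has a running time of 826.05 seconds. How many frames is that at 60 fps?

Frames = 826.05 × 60 = 49563.

49563 frames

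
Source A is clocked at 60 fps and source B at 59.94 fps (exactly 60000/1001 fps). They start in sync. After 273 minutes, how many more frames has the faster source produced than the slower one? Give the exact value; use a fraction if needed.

273 min = 16380 s.
A emits 60 × 16380 = 982800 frames; B emits 60000/1001 × 16380 = 10800000/11.
Difference = 10800/11 frames (≈ 981.8182); B is behind A.

10800/11 frames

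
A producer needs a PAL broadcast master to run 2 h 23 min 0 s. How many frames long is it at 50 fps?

429000 frames

2 h 23 min 0 s = 8580 s.
Frames = 8580 × 50 = 429000.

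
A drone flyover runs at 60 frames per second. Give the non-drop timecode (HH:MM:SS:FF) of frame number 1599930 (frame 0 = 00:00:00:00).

1599930 ÷ 60 = 26665 full seconds, remainder 30 frames.
26665 s = 7 h 24 min 25 s.
Timecode: 07:24:25:30.

07:24:25:30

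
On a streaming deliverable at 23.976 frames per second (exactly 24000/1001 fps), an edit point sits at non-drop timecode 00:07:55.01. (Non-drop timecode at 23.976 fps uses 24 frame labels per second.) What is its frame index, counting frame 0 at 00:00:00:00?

Total seconds to the label: (0 × 3600 + 7 × 60 + 55) = 475.
Frame index = 475 × 24 + 1 = 11401.

11401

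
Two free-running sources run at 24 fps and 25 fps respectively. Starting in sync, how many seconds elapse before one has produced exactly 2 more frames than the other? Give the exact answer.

2 seconds

The gap grows by |25 − 24| = 1 frame per second.
Time for a 2-frame gap: 2 ÷ (1) = 2 s.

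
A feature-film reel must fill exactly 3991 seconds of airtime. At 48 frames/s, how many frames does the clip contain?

Frames = 3991 × 48 = 191568.

191568 frames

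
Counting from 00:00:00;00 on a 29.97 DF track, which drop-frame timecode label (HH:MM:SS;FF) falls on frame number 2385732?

Ten DF minutes hold 17982 frames, so frame 2385732 lies in block 132 (frames 2373624–2391605) with 12108 frames into that block.
The block's first minute is 1800 frames and the rest 1798 each; 12108 frames reaches minute 6, so 132 × 18 + 6 × 2 = 2388 labels have been skipped so far.
Adding those back, label number 2385732 + 2388 = 2388120 at 30 labels/s is 79604 s + 0 f = 22 h 6 min 44 s frame 0, i.e. 22:06:44;00.

22:06:44;00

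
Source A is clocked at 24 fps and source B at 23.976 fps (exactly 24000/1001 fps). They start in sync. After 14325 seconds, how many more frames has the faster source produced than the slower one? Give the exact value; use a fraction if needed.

A emits 24 × 14325 = 343800 frames; B emits 24000/1001 × 14325 = 343800000/1001.
Difference = 343800/1001 frames (≈ 343.4565); B is behind A.

343800/1001 frames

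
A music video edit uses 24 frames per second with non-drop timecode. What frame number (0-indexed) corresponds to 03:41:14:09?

318585

Total seconds to the label: (3 × 3600 + 41 × 60 + 14) = 13274.
Frame index = 13274 × 24 + 9 = 318585.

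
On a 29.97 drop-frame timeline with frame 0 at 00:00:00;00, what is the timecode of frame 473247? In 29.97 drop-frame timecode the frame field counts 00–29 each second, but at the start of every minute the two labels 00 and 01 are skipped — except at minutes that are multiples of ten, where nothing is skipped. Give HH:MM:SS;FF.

04:23:10;21

Ten DF minutes hold 17982 frames, so frame 473247 lies in block 26 (frames 467532–485513) with 5715 frames into that block.
The block's first minute is 1800 frames and the rest 1798 each; 5715 frames reaches minute 3, so 26 × 18 + 3 × 2 = 474 labels have been skipped so far.
Adding those back, label number 473247 + 474 = 473721 at 30 labels/s is 15790 s + 21 f = 4 h 23 min 10 s frame 21, i.e. 04:23:10;21.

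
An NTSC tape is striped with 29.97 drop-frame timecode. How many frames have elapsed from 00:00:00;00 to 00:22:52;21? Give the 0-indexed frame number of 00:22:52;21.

41141

Complete 10-minute blocks: 2, each 17982 frames → 35964.
Remaining 2 whole minutes in the current block: 1800 + 1 × 1798 = 3598 frames.
Within the current minute: 52 × 30 + 21 − 2 = 1579 (labels ;00/;01 skipped at this minute). Total = 35964 + 3598 + 1579 = 41141.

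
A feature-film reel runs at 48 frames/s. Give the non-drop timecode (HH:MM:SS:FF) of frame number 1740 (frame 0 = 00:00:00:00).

00:00:36:12

1740 ÷ 48 = 36 full seconds, remainder 12 frames.
36 s = 0 h 0 min 36 s.
Timecode: 00:00:36:12.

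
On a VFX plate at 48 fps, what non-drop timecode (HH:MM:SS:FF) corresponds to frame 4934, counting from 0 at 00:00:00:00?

4934 ÷ 48 = 102 full seconds, remainder 38 frames.
102 s = 0 h 1 min 42 s.
Timecode: 00:01:42:38.

00:01:42:38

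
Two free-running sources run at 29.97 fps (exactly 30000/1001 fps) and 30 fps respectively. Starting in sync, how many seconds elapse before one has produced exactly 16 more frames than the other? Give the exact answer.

8008/15 seconds

The gap grows by |30 − 30000/1001| = 30/1001 frames per second.
Time for a 16-frame gap: 16 ÷ (30/1001) = 8008/15 s.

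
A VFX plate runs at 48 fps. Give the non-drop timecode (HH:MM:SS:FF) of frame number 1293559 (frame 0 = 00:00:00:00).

07:29:09:07

1293559 ÷ 48 = 26949 full seconds, remainder 7 frames.
26949 s = 7 h 29 min 9 s.
Timecode: 07:29:09:07.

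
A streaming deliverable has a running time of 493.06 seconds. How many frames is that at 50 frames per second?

24653 frames

Frames = 493.06 × 50 = 24653.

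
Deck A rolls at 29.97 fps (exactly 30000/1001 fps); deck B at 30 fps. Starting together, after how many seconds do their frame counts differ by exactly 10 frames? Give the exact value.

The gap grows by |30 − 30000/1001| = 30/1001 frames per second.
Time for a 10-frame gap: 10 ÷ (30/1001) = 1001/3 s.

1001/3 seconds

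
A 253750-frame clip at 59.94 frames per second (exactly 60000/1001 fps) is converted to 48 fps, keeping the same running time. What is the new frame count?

Target frames = source frames × (target rate / source rate) = 253750 × (48)/(60000/1001) = 253750 × 1001/1250 = 203203.

203203 frames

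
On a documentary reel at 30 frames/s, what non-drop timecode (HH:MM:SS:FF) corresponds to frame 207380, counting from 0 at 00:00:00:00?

207380 ÷ 30 = 6912 full seconds, remainder 20 frames.
6912 s = 1 h 55 min 12 s.
Timecode: 01:55:12:20.

01:55:12:20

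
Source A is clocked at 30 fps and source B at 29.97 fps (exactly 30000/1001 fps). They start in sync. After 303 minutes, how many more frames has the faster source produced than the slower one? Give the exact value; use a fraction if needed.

303 min = 18180 s.
A emits 30 × 18180 = 545400 frames; B emits 30000/1001 × 18180 = 545400000/1001.
Difference = 545400/1001 frames (≈ 544.8551); B is behind A.

545400/1001 frames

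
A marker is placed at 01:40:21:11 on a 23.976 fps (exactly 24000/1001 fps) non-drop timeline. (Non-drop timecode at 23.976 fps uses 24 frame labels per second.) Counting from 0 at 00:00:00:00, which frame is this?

Total seconds to the label: (1 × 3600 + 40 × 60 + 21) = 6021.
Frame index = 6021 × 24 + 11 = 144515.

144515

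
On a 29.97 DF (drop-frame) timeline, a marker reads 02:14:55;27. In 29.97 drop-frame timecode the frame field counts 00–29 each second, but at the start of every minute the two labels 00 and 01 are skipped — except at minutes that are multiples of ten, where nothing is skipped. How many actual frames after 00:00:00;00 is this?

242635

Complete 10-minute blocks: 13, each 17982 frames → 233766.
Remaining 4 whole minutes in the current block: 1800 + 3 × 1798 = 7194 frames.
Within the current minute: 55 × 30 + 27 − 2 = 1675 (labels ;00/;01 skipped at this minute). Total = 233766 + 7194 + 1675 = 242635.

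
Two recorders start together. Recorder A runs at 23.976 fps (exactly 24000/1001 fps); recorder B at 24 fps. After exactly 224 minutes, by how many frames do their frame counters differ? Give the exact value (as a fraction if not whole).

46080/143 frames

224 min = 13440 s.
A emits 24000/1001 × 13440 = 46080000/143 frames; B emits 24 × 13440 = 322560.
Difference = 46080/143 frames (≈ 322.2378); B is ahead of A.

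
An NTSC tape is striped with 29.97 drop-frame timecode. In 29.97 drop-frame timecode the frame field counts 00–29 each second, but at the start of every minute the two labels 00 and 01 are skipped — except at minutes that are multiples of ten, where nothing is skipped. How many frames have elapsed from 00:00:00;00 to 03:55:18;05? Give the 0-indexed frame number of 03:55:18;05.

As if non-drop at 30 labels/s: (3 × 3600 + 55 × 60 + 18) × 30 + 5 = 423545.
Minute boundaries passed: 235; those not divisible by 10: 235 − 23 = 212; dropped labels = 2 × 212 = 424.
Actual frame index = 423545 − 424 = 423121.

423121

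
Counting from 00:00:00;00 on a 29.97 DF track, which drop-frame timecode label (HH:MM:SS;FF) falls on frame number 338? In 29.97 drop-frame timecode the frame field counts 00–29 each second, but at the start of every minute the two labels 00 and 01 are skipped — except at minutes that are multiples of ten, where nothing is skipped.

Ten DF minutes hold 17982 frames, so frame 338 lies in block 0 (frames 0–17981) with 338 frames into that block.
The block's first minute is 1800 frames and the rest 1798 each; 338 frames reaches minute 0, so 0 × 18 + 0 × 2 = 0 labels have been skipped so far.
Adding those back, label number 338 + 0 = 338 at 30 labels/s is 11 s + 8 f = 0 h 0 min 11 s frame 8, i.e. 00:00:11;08.

00:00:11;08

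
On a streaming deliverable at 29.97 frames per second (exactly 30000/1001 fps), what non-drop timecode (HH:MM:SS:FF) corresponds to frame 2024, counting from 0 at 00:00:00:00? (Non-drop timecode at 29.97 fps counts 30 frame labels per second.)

00:01:07:14

2024 ÷ 30 = 67 full seconds, remainder 14 frames.
67 s = 0 h 1 min 7 s.
Timecode: 00:01:07:14.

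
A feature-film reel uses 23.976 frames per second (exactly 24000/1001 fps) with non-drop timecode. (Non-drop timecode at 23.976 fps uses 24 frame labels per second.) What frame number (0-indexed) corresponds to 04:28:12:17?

386225

Total seconds to the label: (4 × 3600 + 28 × 60 + 12) = 16092.
Frame index = 16092 × 24 + 17 = 386225.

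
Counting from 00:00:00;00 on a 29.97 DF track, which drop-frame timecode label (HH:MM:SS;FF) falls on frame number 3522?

Ten DF minutes hold 17982 frames, so frame 3522 lies in block 0 (frames 0–17981) with 3522 frames into that block.
The block's first minute is 1800 frames and the rest 1798 each; 3522 frames reaches minute 1, so 0 × 18 + 1 × 2 = 2 labels have been skipped so far.
Adding those back, label number 3522 + 2 = 3524 at 30 labels/s is 117 s + 14 f = 0 h 1 min 57 s frame 14, i.e. 00:01:57;14.

00:01:57;14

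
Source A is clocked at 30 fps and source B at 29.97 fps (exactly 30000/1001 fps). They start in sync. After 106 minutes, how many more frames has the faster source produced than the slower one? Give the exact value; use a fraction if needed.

190800/1001 frames

106 min = 6360 s.
A emits 30 × 6360 = 190800 frames; B emits 30000/1001 × 6360 = 190800000/1001.
Difference = 190800/1001 frames (≈ 190.6094); B is behind A.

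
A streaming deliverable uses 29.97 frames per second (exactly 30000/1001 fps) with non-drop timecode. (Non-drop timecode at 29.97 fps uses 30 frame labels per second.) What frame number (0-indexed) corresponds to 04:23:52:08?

474968

Total seconds to the label: (4 × 3600 + 23 × 60 + 52) = 15832.
Frame index = 15832 × 30 + 8 = 474968.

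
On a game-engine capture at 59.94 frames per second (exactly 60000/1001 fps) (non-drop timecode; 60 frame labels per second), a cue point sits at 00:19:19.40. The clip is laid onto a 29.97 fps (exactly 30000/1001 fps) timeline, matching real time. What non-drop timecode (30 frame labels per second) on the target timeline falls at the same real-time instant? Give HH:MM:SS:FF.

00:19:19:20

Source frame index: (0×3600 + 19×60 + 19) × 60 + 40 = 69580.
Real time: 69580 / (60000/1001) = 3482479/3000 s.
Target frame: (3482479/3000) × (30000/1001) = 34790.
At 30 labels/s: frame 34790 → 00:19:19:20.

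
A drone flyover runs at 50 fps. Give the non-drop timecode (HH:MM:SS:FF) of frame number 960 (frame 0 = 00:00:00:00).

00:00:19:10

960 ÷ 50 = 19 full seconds, remainder 10 frames.
19 s = 0 h 0 min 19 s.
Timecode: 00:00:19:10.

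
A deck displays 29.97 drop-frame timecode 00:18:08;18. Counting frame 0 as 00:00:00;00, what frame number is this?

As if non-drop at 30 labels/s: (0 × 3600 + 18 × 60 + 8) × 30 + 18 = 32658.
Minute boundaries passed: 18; those not divisible by 10: 18 − 1 = 17; dropped labels = 2 × 17 = 34.
Actual frame index = 32658 − 34 = 32624.

32624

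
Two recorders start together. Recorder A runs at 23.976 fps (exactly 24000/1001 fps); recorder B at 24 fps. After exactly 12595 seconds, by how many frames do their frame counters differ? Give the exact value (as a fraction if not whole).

A emits 24000/1001 × 12595 = 27480000/91 frames; B emits 24 × 12595 = 302280.
Difference = 27480/91 frames (≈ 301.9780); B is ahead of A.

27480/91 frames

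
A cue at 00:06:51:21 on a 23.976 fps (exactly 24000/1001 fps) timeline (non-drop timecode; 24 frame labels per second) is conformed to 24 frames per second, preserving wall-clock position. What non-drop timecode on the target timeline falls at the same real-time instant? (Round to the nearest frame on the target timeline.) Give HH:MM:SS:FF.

Source frame index: (0×3600 + 6×60 + 51) × 24 + 21 = 9885.
Real time: 9885 / (24000/1001) = 659659/1600 s.
Target frame: (659659/1600) × (24) = 1978977/200 ≈ 9894.885 → 9895.
At 24 labels/s: frame 9895 → 00:06:52:07.

00:06:52:07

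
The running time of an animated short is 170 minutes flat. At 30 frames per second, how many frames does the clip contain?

306000 frames

170 min = 10200 s.
Frames = 10200 × 30 = 306000.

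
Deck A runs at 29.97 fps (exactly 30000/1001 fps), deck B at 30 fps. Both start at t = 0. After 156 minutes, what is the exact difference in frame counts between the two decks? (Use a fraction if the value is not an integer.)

21600/77 frames

156 min = 9360 s.
A emits 30000/1001 × 9360 = 21600000/77 frames; B emits 30 × 9360 = 280800.
Difference = 21600/77 frames (≈ 280.5195); B is ahead of A.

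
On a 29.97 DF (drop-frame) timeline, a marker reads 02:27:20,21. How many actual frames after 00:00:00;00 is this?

264955

As if non-drop at 30 labels/s: (2 × 3600 + 27 × 60 + 20) × 30 + 21 = 265221.
Minute boundaries passed: 147; those not divisible by 10: 147 − 14 = 133; dropped labels = 2 × 133 = 266.
Actual frame index = 265221 − 266 = 264955.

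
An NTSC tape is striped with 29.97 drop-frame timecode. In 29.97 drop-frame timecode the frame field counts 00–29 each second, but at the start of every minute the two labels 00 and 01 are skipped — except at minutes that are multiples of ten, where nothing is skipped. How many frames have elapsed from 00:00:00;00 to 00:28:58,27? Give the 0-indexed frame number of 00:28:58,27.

As if non-drop at 30 labels/s: (0 × 3600 + 28 × 60 + 58) × 30 + 27 = 52167.
Minute boundaries passed: 28; those not divisible by 10: 28 − 2 = 26; dropped labels = 2 × 26 = 52.
Actual frame index = 52167 − 52 = 52115.

52115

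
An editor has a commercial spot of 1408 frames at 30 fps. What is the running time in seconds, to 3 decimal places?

Running time = 1408 × 1/30 = 704/15 s ≈ 46.933 s.

46.933 seconds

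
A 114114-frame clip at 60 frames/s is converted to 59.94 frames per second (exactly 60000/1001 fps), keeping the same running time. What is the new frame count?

114000 frames

Target frames = source frames × (target rate / source rate) = 114114 × (60000/1001)/(60) = 114114 × 1000/1001 = 114000.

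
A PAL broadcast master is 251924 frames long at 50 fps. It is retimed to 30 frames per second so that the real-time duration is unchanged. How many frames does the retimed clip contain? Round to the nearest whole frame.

151154 frames

Frames at target rate = 251924 × (30) / (50) = 755772/5 ≈ 151154.400.
Nearest whole frame: 151154.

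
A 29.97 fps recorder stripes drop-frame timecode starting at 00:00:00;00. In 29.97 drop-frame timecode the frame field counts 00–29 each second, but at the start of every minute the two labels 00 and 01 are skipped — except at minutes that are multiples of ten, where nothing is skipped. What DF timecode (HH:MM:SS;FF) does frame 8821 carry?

Each 10-minute DF block holds 10 × 60 × 30 − 9 × 2 = 17982 frames. 8821 ÷ 17982 → 0 full blocks, remainder 8821.
Within the partial block the first minute is 1800 frames and each further minute 1798, so 4 further minute boundaries passed. Total skipped labels = 18 × 0 + 2 × 4 = 8.
Non-drop label index = 8821 + 8 = 8829; at 30 labels/s that is 00:04:54:09, i.e. DF 00:04:54;09.

00:04:54;09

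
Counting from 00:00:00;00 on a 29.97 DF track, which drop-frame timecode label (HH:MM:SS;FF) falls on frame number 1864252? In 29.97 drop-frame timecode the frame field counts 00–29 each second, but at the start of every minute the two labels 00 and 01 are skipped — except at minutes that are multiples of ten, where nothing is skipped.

Each 10-minute DF block holds 10 × 60 × 30 − 9 × 2 = 17982 frames. 1864252 ÷ 17982 → 103 full blocks, remainder 12106.
Within the partial block the first minute is 1800 frames and each further minute 1798, so 6 further minute boundaries passed. Total skipped labels = 18 × 103 + 2 × 6 = 1866.
Non-drop label index = 1864252 + 1866 = 1866118; at 30 labels/s that is 17:16:43:28, i.e. DF 17:16:43;28.

17:16:43;28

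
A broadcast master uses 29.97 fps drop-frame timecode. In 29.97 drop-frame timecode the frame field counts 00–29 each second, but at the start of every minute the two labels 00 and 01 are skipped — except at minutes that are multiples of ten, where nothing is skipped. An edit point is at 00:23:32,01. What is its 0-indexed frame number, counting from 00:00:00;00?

42319

Complete 10-minute blocks: 2, each 17982 frames → 35964.
Remaining 3 whole minutes in the current block: 1800 + 2 × 1798 = 5396 frames.
Within the current minute: 32 × 30 + 1 − 2 = 959 (labels ;00/;01 skipped at this minute). Total = 35964 + 5396 + 959 = 42319.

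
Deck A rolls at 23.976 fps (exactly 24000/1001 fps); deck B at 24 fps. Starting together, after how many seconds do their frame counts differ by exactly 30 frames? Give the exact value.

The gap grows by |24 − 24000/1001| = 24/1001 frames per second.
Time for a 30-frame gap: 30 ÷ (24/1001) = 1251.25 s.

1251.25 seconds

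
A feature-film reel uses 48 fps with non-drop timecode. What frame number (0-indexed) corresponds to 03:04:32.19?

frame 531475

Total seconds to the label: (3 × 3600 + 4 × 60 + 32) = 11072.
Frame index = 11072 × 48 + 19 = 531475.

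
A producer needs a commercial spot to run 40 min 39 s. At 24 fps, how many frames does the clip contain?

58536 frames

40 min 39 s = 2439 s.
Frames = 2439 × 24 = 58536.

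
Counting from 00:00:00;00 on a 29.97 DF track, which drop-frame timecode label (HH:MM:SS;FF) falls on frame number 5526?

00:03:04;12

Each 10-minute DF block holds 10 × 60 × 30 − 9 × 2 = 17982 frames. 5526 ÷ 17982 → 0 full blocks, remainder 5526.
Within the partial block the first minute is 1800 frames and each further minute 1798, so 3 further minute boundaries passed. Total skipped labels = 18 × 0 + 2 × 3 = 6.
Non-drop label index = 5526 + 6 = 5532; at 30 labels/s that is 00:03:04:12, i.e. DF 00:03:04;12.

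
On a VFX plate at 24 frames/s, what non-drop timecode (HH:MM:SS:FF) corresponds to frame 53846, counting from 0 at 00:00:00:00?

00:37:23:14

53846 ÷ 24 = 2243 full seconds, remainder 14 frames.
2243 s = 0 h 37 min 23 s.
Timecode: 00:37:23:14.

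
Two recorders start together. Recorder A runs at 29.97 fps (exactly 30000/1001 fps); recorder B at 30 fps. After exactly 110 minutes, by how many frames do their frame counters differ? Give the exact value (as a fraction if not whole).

110 min = 6600 s.
A emits 30000/1001 × 6600 = 18000000/91 frames; B emits 30 × 6600 = 198000.
Difference = 18000/91 frames (≈ 197.8022); B is ahead of A.

18000/91 frames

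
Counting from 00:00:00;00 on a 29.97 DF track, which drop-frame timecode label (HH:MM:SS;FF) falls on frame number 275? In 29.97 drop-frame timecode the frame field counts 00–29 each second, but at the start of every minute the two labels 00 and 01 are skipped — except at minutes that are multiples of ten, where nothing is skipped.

00:00:09;05

Ten DF minutes hold 17982 frames, so frame 275 lies in block 0 (frames 0–17981) with 275 frames into that block.
The block's first minute is 1800 frames and the rest 1798 each; 275 frames reaches minute 0, so 0 × 18 + 0 × 2 = 0 labels have been skipped so far.
Adding those back, label number 275 + 0 = 275 at 30 labels/s is 9 s + 5 f = 0 h 0 min 9 s frame 5, i.e. 00:00:09;05.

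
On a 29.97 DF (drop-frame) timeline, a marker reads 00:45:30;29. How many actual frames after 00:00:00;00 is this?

Complete 10-minute blocks: 4, each 17982 frames → 71928.
Remaining 5 whole minutes in the current block: 1800 + 4 × 1798 = 8992 frames.
Within the current minute: 30 × 30 + 29 − 2 = 927 (labels ;00/;01 skipped at this minute). Total = 71928 + 8992 + 927 = 81847.

81847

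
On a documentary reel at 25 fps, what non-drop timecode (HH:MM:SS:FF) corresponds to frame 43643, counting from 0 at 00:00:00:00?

00:29:05:18

43643 ÷ 25 = 1745 full seconds, remainder 18 frames.
1745 s = 0 h 29 min 5 s.
Timecode: 00:29:05:18.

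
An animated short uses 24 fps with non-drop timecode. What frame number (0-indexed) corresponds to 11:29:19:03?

Total seconds to the label: (11 × 3600 + 29 × 60 + 19) = 41359.
Frame index = 41359 × 24 + 3 = 992619.

992619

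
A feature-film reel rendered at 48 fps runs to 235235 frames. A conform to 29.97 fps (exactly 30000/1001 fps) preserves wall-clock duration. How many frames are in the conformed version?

146875 frames

Target frames = source frames × (target rate / source rate) = 235235 × (30000/1001)/(48) = 235235 × 625/1001 = 146875.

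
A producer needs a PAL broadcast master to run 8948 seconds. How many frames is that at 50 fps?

Frames = 8948 × 50 = 447400.

447400 frames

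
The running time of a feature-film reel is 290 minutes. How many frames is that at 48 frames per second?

290 min = 17400 s.
Frames = 17400 × 48 = 835200.

835200 frames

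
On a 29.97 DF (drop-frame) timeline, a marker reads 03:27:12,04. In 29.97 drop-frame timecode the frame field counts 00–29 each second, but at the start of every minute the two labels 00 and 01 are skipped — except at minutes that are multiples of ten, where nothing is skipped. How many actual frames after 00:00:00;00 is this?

Complete 10-minute blocks: 20, each 17982 frames → 359640.
Remaining 7 whole minutes in the current block: 1800 + 6 × 1798 = 12588 frames.
Within the current minute: 12 × 30 + 4 − 2 = 362 (labels ;00/;01 skipped at this minute). Total = 359640 + 12588 + 362 = 372590.

372590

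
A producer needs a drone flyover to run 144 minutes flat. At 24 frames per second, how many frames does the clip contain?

207360 frames

144 min = 8640 s.
Frames = 8640 × 24 = 207360.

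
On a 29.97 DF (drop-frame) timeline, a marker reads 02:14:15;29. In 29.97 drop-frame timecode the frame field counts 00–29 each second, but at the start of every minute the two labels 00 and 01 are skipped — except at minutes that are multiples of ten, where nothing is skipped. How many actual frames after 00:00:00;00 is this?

241437

As if non-drop at 30 labels/s: (2 × 3600 + 14 × 60 + 15) × 30 + 29 = 241679.
Minute boundaries passed: 134; those not divisible by 10: 134 − 13 = 121; dropped labels = 2 × 121 = 242.
Actual frame index = 241679 − 242 = 241437.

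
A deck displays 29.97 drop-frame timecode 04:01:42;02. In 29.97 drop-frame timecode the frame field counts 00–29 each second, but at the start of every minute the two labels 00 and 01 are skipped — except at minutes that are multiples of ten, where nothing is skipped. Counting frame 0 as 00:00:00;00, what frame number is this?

434628

As if non-drop at 30 labels/s: (4 × 3600 + 1 × 60 + 42) × 30 + 2 = 435062.
Minute boundaries passed: 241; those not divisible by 10: 241 − 24 = 217; dropped labels = 2 × 217 = 434.
Actual frame index = 435062 − 434 = 434628.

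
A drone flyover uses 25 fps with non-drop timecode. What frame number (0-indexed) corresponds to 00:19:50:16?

frame 29766

Total seconds to the label: (0 × 3600 + 19 × 60 + 50) = 1190.
Frame index = 1190 × 25 + 16 = 29766.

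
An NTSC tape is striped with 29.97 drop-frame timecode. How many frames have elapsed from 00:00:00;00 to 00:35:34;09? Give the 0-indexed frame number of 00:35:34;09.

As if non-drop at 30 labels/s: (0 × 3600 + 35 × 60 + 34) × 30 + 9 = 64029.
Minute boundaries passed: 35; those not divisible by 10: 35 − 3 = 32; dropped labels = 2 × 32 = 64.
Actual frame index = 64029 − 64 = 63965.

63965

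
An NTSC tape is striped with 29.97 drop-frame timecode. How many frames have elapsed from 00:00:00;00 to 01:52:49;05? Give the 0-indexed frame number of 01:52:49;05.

202873

As if non-drop at 30 labels/s: (1 × 3600 + 52 × 60 + 49) × 30 + 5 = 203075.
Minute boundaries passed: 112; those not divisible by 10: 112 − 11 = 101; dropped labels = 2 × 101 = 202.
Actual frame index = 203075 − 202 = 202873.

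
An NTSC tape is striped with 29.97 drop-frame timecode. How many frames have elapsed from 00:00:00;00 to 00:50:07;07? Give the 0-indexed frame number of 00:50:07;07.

90127

As if non-drop at 30 labels/s: (0 × 3600 + 50 × 60 + 7) × 30 + 7 = 90217.
Minute boundaries passed: 50; those not divisible by 10: 50 − 5 = 45; dropped labels = 2 × 45 = 90.
Actual frame index = 90217 − 90 = 90127.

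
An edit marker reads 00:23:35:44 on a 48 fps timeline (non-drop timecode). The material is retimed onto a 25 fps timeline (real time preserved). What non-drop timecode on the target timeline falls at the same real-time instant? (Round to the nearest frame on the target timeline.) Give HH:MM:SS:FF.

00:23:35:23

Source frame index: (0×3600 + 23×60 + 35) × 48 + 44 = 67964.
Real time: 67964 / (48) = 16991/12 s.
Target frame: (16991/12) × (25) = 424775/12 ≈ 35397.917 → 35398.
At 25 labels/s: frame 35398 → 00:23:35:23.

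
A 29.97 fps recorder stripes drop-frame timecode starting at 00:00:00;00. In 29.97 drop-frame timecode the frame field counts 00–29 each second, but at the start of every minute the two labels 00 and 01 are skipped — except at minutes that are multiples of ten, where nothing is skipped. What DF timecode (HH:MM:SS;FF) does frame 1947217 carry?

Ten DF minutes hold 17982 frames, so frame 1947217 lies in block 108 (frames 1942056–1960037) with 5161 frames into that block.
The block's first minute is 1800 frames and the rest 1798 each; 5161 frames reaches minute 2, so 108 × 18 + 2 × 2 = 1948 labels have been skipped so far.
Adding those back, label number 1947217 + 1948 = 1949165 at 30 labels/s is 64972 s + 5 f = 18 h 2 min 52 s frame 5, i.e. 18:02:52;05.

18:02:52;05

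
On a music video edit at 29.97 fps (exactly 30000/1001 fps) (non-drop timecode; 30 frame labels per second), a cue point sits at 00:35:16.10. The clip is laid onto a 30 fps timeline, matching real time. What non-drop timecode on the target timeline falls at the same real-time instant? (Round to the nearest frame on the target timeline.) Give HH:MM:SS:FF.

Source frame index: (0×3600 + 35×60 + 16) × 30 + 10 = 63490.
Real time: 63490 / (30000/1001) = 6355349/3000 s.
Target frame: (6355349/3000) × (30) = 6355349/100 ≈ 63553.490 → 63553.
At 30 labels/s: frame 63553 → 00:35:18:13.

00:35:18:13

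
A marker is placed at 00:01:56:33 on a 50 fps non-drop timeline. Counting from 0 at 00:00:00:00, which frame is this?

Total seconds to the label: (0 × 3600 + 1 × 60 + 56) = 116.
Frame index = 116 × 50 + 33 = 5833.

frame 5833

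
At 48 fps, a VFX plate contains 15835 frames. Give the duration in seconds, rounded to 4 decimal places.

Running time = 15835 × 1/48 = 15835/48 s ≈ 329.8958 s.

329.8958 seconds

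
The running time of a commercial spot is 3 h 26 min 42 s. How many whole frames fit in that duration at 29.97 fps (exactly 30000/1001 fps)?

3 h 26 min 42 s = 12402 s.
Frames = 12402 × 30000/1001 = 28620000/77 ≈ 371688.3117.
Complete frames: 371688.

371688 frames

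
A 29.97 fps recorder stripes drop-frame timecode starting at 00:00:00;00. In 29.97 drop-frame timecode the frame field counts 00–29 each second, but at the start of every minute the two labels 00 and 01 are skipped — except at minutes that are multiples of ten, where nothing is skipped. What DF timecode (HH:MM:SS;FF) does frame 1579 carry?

00:00:52;19

Ten DF minutes hold 17982 frames, so frame 1579 lies in block 0 (frames 0–17981) with 1579 frames into that block.
The block's first minute is 1800 frames and the rest 1798 each; 1579 frames reaches minute 0, so 0 × 18 + 0 × 2 = 0 labels have been skipped so far.
Adding those back, label number 1579 + 0 = 1579 at 30 labels/s is 52 s + 19 f = 0 h 0 min 52 s frame 19, i.e. 00:00:52;19.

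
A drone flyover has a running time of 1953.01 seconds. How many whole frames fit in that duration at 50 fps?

Frames = 1953.01 × 50 = 195301/2 ≈ 97650.5000.
Complete frames: 97650.

97650 frames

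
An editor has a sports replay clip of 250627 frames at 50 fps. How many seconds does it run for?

5012.54 seconds

Running time = 250627 / (50) = 5012.54 s.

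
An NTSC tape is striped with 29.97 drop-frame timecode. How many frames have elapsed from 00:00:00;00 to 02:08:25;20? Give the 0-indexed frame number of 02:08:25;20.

As if non-drop at 30 labels/s: (2 × 3600 + 8 × 60 + 25) × 30 + 20 = 231170.
Minute boundaries passed: 128; those not divisible by 10: 128 − 12 = 116; dropped labels = 2 × 116 = 232.
Actual frame index = 231170 − 232 = 230938.

230938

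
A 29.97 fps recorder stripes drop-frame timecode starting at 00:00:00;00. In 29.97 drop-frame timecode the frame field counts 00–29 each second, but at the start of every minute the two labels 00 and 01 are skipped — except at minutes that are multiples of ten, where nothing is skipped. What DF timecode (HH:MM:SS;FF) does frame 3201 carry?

00:01:46;23

Each 10-minute DF block holds 10 × 60 × 30 − 9 × 2 = 17982 frames. 3201 ÷ 17982 → 0 full blocks, remainder 3201.
Within the partial block the first minute is 1800 frames and each further minute 1798, so 1 further minute boundary passed. Total skipped labels = 18 × 0 + 2 × 1 = 2.
Non-drop label index = 3201 + 2 = 3203; at 30 labels/s that is 00:01:46:23, i.e. DF 00:01:46;23.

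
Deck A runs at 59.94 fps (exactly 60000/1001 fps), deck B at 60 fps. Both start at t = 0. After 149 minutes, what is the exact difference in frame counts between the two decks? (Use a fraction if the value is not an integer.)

536400/1001 frames

149 min = 8940 s.
A emits 60000/1001 × 8940 = 536400000/1001 frames; B emits 60 × 8940 = 536400.
Difference = 536400/1001 frames (≈ 535.8641); B is ahead of A.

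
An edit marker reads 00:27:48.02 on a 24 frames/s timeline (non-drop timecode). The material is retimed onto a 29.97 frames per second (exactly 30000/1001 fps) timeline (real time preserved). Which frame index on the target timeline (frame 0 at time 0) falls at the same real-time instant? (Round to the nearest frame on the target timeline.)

Source frame index: (0×3600 + 27×60 + 48) × 24 + 2 = 40034.
Real time: 40034 / (24) = 20017/12 s.
Target frame: (20017/12) × (30000/1001) = 50042500/1001 ≈ 49992.507 → 49993.

frame 49993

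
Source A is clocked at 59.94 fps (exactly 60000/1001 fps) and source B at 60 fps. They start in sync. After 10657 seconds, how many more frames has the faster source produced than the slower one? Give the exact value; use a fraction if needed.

A emits 60000/1001 × 10657 = 639420000/1001 frames; B emits 60 × 10657 = 639420.
Difference = 639420/1001 frames (≈ 638.7812); B is ahead of A.

639420/1001 frames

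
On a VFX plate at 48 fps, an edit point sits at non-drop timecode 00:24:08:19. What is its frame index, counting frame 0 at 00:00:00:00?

69523

Total seconds to the label: (0 × 3600 + 24 × 60 + 8) = 1448.
Frame index = 1448 × 48 + 19 = 69523.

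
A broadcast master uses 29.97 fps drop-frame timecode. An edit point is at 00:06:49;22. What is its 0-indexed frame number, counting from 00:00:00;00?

Complete 10-minute blocks: 0, each 17982 frames → 0.
Remaining 6 whole minutes in the current block: 1800 + 5 × 1798 = 10790 frames.
Within the current minute: 49 × 30 + 22 − 2 = 1490 (labels ;00/;01 skipped at this minute). Total = 0 + 10790 + 1490 = 12280.

12280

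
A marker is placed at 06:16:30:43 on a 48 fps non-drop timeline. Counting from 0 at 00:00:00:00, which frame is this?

frame 1084363

Total seconds to the label: (6 × 3600 + 16 × 60 + 30) = 22590.
Frame index = 22590 × 48 + 43 = 1084363.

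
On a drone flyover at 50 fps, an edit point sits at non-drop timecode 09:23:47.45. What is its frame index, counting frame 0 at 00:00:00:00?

Total seconds to the label: (9 × 3600 + 23 × 60 + 47) = 33827.
Frame index = 33827 × 50 + 45 = 1691395.

frame 1691395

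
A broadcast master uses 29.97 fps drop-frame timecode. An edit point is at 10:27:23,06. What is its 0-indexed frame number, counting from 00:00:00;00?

Complete 10-minute blocks: 62, each 17982 frames → 1114884.
Remaining 7 whole minutes in the current block: 1800 + 6 × 1798 = 12588 frames.
Within the current minute: 23 × 30 + 6 − 2 = 694 (labels ;00/;01 skipped at this minute). Total = 1114884 + 12588 + 694 = 1128166.

1128166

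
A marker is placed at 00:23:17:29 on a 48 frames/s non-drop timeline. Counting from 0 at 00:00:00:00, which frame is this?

67085

Total seconds to the label: (0 × 3600 + 23 × 60 + 17) = 1397.
Frame index = 1397 × 48 + 29 = 67085.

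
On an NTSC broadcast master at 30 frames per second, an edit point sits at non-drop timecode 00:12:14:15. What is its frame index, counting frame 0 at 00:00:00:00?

frame 22035

Total seconds to the label: (0 × 3600 + 12 × 60 + 14) = 734.
Frame index = 734 × 30 + 15 = 22035.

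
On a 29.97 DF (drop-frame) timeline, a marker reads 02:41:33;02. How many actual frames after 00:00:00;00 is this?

290502

As if non-drop at 30 labels/s: (2 × 3600 + 41 × 60 + 33) × 30 + 2 = 290792.
Minute boundaries passed: 161; those not divisible by 10: 161 − 16 = 145; dropped labels = 2 × 145 = 290.
Actual frame index = 290792 − 290 = 290502.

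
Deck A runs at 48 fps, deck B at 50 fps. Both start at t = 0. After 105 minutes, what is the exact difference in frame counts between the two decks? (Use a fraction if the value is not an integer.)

12600 frames

105 min = 6300 s.
A emits 48 × 6300 = 302400 frames; B emits 50 × 6300 = 315000.
Difference = 12600 frames; B is ahead of A.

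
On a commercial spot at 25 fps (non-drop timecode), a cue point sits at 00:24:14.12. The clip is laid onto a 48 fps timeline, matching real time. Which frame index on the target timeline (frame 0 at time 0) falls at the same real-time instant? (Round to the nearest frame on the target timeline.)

frame 69815

Source frame index: (0×3600 + 24×60 + 14) × 25 + 12 = 36362.
Real time: 36362 / (25) = 36362/25 s.
Target frame: (36362/25) × (48) = 1745376/25 ≈ 69815.040 → 69815.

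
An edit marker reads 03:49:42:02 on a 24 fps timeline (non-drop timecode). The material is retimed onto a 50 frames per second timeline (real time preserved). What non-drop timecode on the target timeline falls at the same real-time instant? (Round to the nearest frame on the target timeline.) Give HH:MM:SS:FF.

Source frame index: (3×3600 + 49×60 + 42) × 24 + 2 = 330770.
Real time: 330770 / (24) = 165385/12 s.
Target frame: (165385/12) × (50) = 4134625/6 ≈ 689104.167 → 689104.
At 50 labels/s: frame 689104 → 03:49:42:04.

03:49:42:04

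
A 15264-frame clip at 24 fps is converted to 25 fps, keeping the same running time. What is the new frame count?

Target frames = source frames × (target rate / source rate) = 15264 × (25)/(24) = 15264 × 25/24 = 15900.

15900 frames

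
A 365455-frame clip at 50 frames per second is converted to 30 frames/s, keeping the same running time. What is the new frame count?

Target frames = source frames × (target rate / source rate) = 365455 × (30)/(50) = 365455 × 3/5 = 219273.

219273 frames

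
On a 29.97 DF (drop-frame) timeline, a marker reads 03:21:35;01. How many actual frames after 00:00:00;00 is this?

As if non-drop at 30 labels/s: (3 × 3600 + 21 × 60 + 35) × 30 + 1 = 362851.
Minute boundaries passed: 201; those not divisible by 10: 201 − 20 = 181; dropped labels = 2 × 181 = 362.
Actual frame index = 362851 − 362 = 362489.

362489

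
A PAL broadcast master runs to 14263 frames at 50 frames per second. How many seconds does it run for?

Running time = 14263 / (50) = 285.26 s.

285.26 seconds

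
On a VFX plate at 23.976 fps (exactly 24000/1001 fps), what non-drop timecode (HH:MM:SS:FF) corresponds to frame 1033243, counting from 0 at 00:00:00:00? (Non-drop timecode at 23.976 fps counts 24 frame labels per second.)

1033243 ÷ 24 = 43051 full seconds, remainder 19 frames.
43051 s = 11 h 57 min 31 s.
Timecode: 11:57:31:19.

11:57:31:19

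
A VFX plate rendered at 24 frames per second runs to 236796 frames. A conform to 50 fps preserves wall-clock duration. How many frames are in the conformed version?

493325 frames

Target frames = source frames × (target rate / source rate) = 236796 × (50)/(24) = 236796 × 25/12 = 493325.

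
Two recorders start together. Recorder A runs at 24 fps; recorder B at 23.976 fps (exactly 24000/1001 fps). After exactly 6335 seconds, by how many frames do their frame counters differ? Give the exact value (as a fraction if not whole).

A emits 24 × 6335 = 152040 frames; B emits 24000/1001 × 6335 = 21720000/143.
Difference = 21720/143 frames (≈ 151.8881); B is behind A.

21720/143 frames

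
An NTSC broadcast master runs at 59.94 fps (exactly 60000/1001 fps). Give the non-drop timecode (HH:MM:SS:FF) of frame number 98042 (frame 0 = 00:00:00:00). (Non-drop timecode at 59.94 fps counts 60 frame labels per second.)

00:27:14:02

98042 ÷ 60 = 1634 full seconds, remainder 2 frames.
1634 s = 0 h 27 min 14 s.
Timecode: 00:27:14:02.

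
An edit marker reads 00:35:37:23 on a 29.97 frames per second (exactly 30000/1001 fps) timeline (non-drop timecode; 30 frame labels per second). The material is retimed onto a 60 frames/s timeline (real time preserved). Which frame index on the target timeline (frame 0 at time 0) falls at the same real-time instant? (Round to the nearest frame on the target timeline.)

Source frame index: (0×3600 + 35×60 + 37) × 30 + 23 = 64133.
Real time: 64133 / (30000/1001) = 64197133/30000 s.
Target frame: (64197133/30000) × (60) = 64197133/500 ≈ 128394.266 → 128394.

frame 128394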